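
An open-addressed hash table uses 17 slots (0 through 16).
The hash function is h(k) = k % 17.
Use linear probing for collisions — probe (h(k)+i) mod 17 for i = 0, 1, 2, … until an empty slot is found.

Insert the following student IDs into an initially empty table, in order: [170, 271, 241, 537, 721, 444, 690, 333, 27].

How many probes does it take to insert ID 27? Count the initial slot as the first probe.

170: h=0 → slot 0
271: h=16 → slot 16
241: h=3 → slot 3
537: h=10 → slot 10
721: h=7 → slot 7
444: h=2 → slot 2
690: h=10, probe 10,11 → slot 11
333: h=10, probe 10,11,12 → slot 12
27: h=10, probe 10,11,12,13 → slot 13
Table: [170, —, 444, 241, —, —, —, 721, —, —, 537, 690, 333, 27, —, —, 271]

4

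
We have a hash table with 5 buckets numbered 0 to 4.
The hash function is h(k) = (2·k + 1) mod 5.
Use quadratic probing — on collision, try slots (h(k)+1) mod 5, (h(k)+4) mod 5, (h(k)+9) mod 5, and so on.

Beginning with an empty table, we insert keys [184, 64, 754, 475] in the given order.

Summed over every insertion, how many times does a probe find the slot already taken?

Insert 184: h=4, slot 4 empty → index 4.
Insert 64: h=4, slot 4 occupied → index 0.
Insert 754: h=4, slots 4,0 occupied → index 3.
Insert 475: h=1, slot 1 empty → index 1.
Table: [64, 475, —, 754, 184]

3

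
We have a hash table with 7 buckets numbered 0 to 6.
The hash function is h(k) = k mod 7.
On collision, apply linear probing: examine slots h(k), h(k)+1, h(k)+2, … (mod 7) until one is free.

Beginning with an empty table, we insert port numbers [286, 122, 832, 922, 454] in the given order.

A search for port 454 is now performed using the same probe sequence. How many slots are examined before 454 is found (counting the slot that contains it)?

3

286: h=6 → slot 6
122: h=3 → slot 3
832: h=6, probe 6,0 → slot 0
922: h=5 → slot 5
454: h=6, probe 6,0,1 → slot 1
Table: [832, 454, ∅, 122, ∅, 922, 286]
Lookup 454: h=6, probe 6,0,1 → found at 1.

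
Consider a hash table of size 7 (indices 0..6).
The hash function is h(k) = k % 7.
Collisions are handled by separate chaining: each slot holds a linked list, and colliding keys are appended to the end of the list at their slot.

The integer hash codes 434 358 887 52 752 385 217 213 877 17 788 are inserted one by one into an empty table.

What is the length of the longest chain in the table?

4

Insert 434: h=0, bucket 0 empty -> new chain.
Insert 358: h=1, bucket 1 empty -> new chain.
Insert 887: h=5, bucket 5 empty -> new chain.
Insert 52: h=3, bucket 3 empty -> new chain.
Insert 752: h=3, bucket 3 nonempty -> append to chain.
Insert 385: h=0, bucket 0 nonempty -> append to chain.
Insert 217: h=0, bucket 0 nonempty -> append to chain.
Insert 213: h=3, bucket 3 nonempty -> append to chain.
Insert 877: h=2, bucket 2 empty -> new chain.
Insert 17: h=3, bucket 3 nonempty -> append to chain.
Insert 788: h=4, bucket 4 empty -> new chain.
Final buckets:
0: 434 -> 385 -> 217
1: 358
2: 877
3: 52 -> 752 -> 213 -> 17
4: 788
5: 887
6: —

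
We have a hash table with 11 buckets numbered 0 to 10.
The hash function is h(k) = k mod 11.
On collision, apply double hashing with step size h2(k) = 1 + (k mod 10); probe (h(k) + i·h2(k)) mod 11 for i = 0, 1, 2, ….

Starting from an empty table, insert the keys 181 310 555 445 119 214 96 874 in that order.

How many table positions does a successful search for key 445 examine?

181 hashes to 5; slot 5 is free -> place at 5.
310 hashes to 2; slot 2 is free -> place at 2.
555 hashes to 5, h2=6; 5 taken -> place at 0.
445 hashes to 5, h2=6; 5,0 taken -> place at 6.
119 hashes to 9; slot 9 is free -> place at 9.
214 hashes to 5, h2=5; 5 taken -> place at 10.
96 hashes to 8; slot 8 is free -> place at 8.
874 hashes to 5, h2=5; 5,10 taken -> place at 4.
Table: [555, _, 310, _, 874, 181, 445, _, 96, 119, 214]
Lookup 445: h=5, h2=6, probe 5,0,6 → found at 6.

3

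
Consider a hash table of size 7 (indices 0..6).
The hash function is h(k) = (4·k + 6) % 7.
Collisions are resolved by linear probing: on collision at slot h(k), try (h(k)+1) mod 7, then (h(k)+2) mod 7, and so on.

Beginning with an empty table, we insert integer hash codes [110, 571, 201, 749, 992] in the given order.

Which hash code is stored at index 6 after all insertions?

201

110: h=5 -> slot 5
571: h=1 -> slot 1
201: h=5, probe 5,6 -> slot 6
749: h=6, probe 6,0 -> slot 0
992: h=5, probe 5,6,0,1,2 -> slot 2
Table: [749, 571, 992, ., ., 110, 201]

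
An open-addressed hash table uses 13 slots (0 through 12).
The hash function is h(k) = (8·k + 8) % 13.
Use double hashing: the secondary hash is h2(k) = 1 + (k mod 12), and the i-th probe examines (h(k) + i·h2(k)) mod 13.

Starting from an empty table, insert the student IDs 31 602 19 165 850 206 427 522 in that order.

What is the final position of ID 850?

Insert 31: h=9, slot 9 empty -> index 9.
Insert 602: h=1, slot 1 empty -> index 1.
Insert 19: h=4, slot 4 empty -> index 4.
Insert 165: h=2, slot 2 empty -> index 2.
Insert 850: h=9, h2=11, slot 9 occupied -> index 7.
Insert 206: h=5, slot 5 empty -> index 5.
Insert 427: h=5, h2=8, slot 5 occupied -> index 0.
Insert 522: h=11, slot 11 empty -> index 11.
Table: [427, 602, 165, ∅, 19, 206, ∅, 850, ∅, 31, ∅, 522, ∅]

7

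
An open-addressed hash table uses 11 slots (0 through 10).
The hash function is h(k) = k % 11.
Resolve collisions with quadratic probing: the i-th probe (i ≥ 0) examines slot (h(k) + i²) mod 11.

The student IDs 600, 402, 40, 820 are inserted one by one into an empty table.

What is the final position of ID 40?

8

600: h=6 → slot 6
402: h=6, probe 6,7 → slot 7
40: h=7, probe 7,8 → slot 8
820: h=6, probe 6,7,10 → slot 10
Table: [_, _, _, _, _, _, 600, 402, 40, _, 820]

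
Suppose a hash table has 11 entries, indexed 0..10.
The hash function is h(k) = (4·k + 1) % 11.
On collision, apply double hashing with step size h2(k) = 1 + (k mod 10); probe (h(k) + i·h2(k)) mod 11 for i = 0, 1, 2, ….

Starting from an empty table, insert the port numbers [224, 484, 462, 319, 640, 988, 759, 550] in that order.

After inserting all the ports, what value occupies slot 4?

462

224: h=6 -> slot 6
484: h=1 -> slot 1
462: h=1, h2=3, probe 1,4 -> slot 4
319: h=1, h2=10, probe 1,0 -> slot 0
640: h=9 -> slot 9
988: h=4, h2=9, probe 4,2 -> slot 2
759: h=1, h2=10, probe 1,0,10 -> slot 10
550: h=1, h2=1, probe 1,2,3 -> slot 3
Table: [319, 484, 988, 550, 462, _, 224, _, _, 640, 759]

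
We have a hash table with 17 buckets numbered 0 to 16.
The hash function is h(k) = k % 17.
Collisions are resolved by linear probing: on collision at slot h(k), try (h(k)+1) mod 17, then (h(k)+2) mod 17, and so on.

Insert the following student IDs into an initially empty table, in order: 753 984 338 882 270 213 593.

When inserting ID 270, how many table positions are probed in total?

4

753: h=5 -> slot 5
984: h=15 -> slot 15
338: h=15, probe 15,16 -> slot 16
882: h=15, probe 15,16,0 -> slot 0
270: h=15, probe 15,16,0,1 -> slot 1
213: h=9 -> slot 9
593: h=15, probe 15,16,0,1,2 -> slot 2
Table: [882, 270, 593, —, —, 753, —, —, —, 213, —, —, —, —, —, 984, 338]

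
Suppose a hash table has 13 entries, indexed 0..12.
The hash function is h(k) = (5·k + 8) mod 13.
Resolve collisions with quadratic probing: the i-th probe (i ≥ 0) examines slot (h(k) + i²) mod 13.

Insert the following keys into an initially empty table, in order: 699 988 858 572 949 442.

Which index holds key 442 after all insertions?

11

699 hashes to 6; slot 6 is free → place at 6.
988 hashes to 8; slot 8 is free → place at 8.
858 hashes to 8; 8 taken → place at 9.
572 hashes to 8; 8,9 taken → place at 12.
949 hashes to 8; 8,9,12 taken → place at 4.
442 hashes to 8; 8,9,12,4 taken → place at 11.
Table: [., ., ., ., 949, ., 699, ., 988, 858, ., 442, 572]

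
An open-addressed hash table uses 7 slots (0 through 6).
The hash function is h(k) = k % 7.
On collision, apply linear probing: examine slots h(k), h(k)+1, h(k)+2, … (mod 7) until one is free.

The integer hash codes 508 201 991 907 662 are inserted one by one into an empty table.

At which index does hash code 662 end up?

508: h=4 => slot 4
201: h=5 => slot 5
991: h=4, probe 4,5,6 => slot 6
907: h=4, probe 4,5,6,0 => slot 0
662: h=4, probe 4,5,6,0,1 => slot 1
Table: [907, 662, ∅, ∅, 508, 201, 991]

1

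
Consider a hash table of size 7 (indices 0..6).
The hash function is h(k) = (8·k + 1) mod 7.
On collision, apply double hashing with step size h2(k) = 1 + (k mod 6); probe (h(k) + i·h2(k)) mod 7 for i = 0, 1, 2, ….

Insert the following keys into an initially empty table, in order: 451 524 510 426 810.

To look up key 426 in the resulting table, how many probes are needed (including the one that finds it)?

3

451: h=4 -> slot 4
524: h=0 -> slot 0
510: h=0, h2=1, probe 0,1 -> slot 1
426: h=0, h2=1, probe 0,1,2 -> slot 2
810: h=6 -> slot 6
Table: [524, 510, 426, _, 451, _, 810]
Lookup 426: h=0, h2=1, probe 0,1,2 → found at 2.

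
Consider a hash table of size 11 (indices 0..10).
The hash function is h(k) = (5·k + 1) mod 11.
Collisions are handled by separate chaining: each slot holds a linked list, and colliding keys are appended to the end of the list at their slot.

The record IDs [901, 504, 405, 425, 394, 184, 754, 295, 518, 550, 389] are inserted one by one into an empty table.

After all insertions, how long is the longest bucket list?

901 -> bucket 7
504 -> bucket 2
405 -> bucket 2 (collision)
425 -> bucket 3
394 -> bucket 2 (collision)
184 -> bucket 8
754 -> bucket 9
295 -> bucket 2 (collision)
518 -> bucket 6
550 -> bucket 1
389 -> bucket 10
Final buckets:
0: ∅
1: 550
2: 504 -> 405 -> 394 -> 295
3: 425
4: ∅
5: ∅
6: 518
7: 901
8: 184
9: 754
10: 389

4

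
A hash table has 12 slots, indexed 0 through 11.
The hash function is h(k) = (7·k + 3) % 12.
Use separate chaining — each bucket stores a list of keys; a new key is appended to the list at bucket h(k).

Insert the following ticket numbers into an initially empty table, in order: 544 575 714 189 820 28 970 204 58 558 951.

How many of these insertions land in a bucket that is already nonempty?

4

544 -> bucket 7
575 -> bucket 8
714 -> bucket 9
189 -> bucket 6
820 -> bucket 7 (collision)
28 -> bucket 7 (collision)
970 -> bucket 1
204 -> bucket 3
58 -> bucket 1 (collision)
558 -> bucket 9 (collision)
951 -> bucket 0
Final buckets:
0: 951
1: 970 -> 58
2: -
3: 204
4: -
5: -
6: 189
7: 544 -> 820 -> 28
8: 575
9: 714 -> 558
10: -
11: -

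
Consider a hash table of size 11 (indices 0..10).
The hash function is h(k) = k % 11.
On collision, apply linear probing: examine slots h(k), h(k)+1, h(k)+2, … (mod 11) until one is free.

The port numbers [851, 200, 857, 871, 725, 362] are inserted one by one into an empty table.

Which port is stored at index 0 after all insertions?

851: h=4 → slot 4
200: h=2 → slot 2
857: h=10 → slot 10
871: h=2, probe 2,3 → slot 3
725: h=10, probe 10,0 → slot 0
362: h=10, probe 10,0,1 → slot 1
Table: [725, 362, 200, 871, 851, _, _, _, _, _, 857]

725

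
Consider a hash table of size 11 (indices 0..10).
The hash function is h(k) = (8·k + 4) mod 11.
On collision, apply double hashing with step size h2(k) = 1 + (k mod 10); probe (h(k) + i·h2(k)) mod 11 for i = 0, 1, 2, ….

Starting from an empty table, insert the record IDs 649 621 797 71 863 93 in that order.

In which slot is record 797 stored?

649 hashes to 4; slot 4 is free → place at 4.
621 hashes to 0; slot 0 is free → place at 0.
797 hashes to 0, h2=8; 0 taken → place at 8.
71 hashes to 0, h2=2; 0 taken → place at 2.
863 hashes to 0, h2=4; 0,4,8 taken → place at 1.
93 hashes to 0, h2=4; 0,4,8,1 taken → place at 5.
Table: [621, 863, 71, —, 649, 93, —, —, 797, —, —]

8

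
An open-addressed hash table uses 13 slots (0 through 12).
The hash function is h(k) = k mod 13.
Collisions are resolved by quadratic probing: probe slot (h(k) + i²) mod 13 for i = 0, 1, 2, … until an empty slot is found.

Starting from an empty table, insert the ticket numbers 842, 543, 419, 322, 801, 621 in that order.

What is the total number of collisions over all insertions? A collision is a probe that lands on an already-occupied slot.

6

Insert 842: h=10, slot 10 empty => index 10.
Insert 543: h=10, slot 10 occupied => index 11.
Insert 419: h=3, slot 3 empty => index 3.
Insert 322: h=10, slots 10,11 occupied => index 1.
Insert 801: h=8, slot 8 empty => index 8.
Insert 621: h=10, slots 10,11,1 occupied => index 6.
Table: [—, 322, —, 419, —, —, 621, —, 801, —, 842, 543, —]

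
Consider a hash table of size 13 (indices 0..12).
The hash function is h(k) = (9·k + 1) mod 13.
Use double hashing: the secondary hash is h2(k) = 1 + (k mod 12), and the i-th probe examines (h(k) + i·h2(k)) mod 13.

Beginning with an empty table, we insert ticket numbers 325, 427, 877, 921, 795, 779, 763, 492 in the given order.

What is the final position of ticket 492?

11

325: h=1 -> slot 1
427: h=9 -> slot 9
877: h=3 -> slot 3
921: h=9, h2=10, probe 9,6 -> slot 6
795: h=6, h2=4, probe 6,10 -> slot 10
779: h=5 -> slot 5
763: h=4 -> slot 4
492: h=9, h2=1, probe 9,10,11 -> slot 11
Table: [—, 325, —, 877, 763, 779, 921, —, —, 427, 795, 492, —]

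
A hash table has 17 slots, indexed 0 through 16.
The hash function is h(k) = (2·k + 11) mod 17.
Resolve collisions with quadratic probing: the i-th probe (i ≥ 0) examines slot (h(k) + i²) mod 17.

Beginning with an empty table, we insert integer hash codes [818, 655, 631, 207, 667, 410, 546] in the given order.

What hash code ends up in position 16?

Insert 818: h=15, slot 15 empty → index 15.
Insert 655: h=12, slot 12 empty → index 12.
Insert 631: h=15, slot 15 occupied → index 16.
Insert 207: h=0, slot 0 empty → index 0.
Insert 667: h=2, slot 2 empty → index 2.
Insert 410: h=15, slots 15,16,2 occupied → index 7.
Insert 546: h=15, slots 15,16,2,7 occupied → index 14.
Table: [207, —, 667, —, —, —, —, 410, —, —, —, —, 655, —, 546, 818, 631]

631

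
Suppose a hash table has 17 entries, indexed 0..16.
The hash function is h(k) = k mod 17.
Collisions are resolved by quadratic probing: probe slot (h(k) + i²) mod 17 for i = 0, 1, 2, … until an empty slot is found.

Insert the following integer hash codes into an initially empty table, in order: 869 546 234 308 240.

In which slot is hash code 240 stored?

11

869 hashes to 2; slot 2 is free -> place at 2.
546 hashes to 2; 2 taken -> place at 3.
234 hashes to 13; slot 13 is free -> place at 13.
308 hashes to 2; 2,3 taken -> place at 6.
240 hashes to 2; 2,3,6 taken -> place at 11.
Table: [∅, ∅, 869, 546, ∅, ∅, 308, ∅, ∅, ∅, ∅, 240, ∅, 234, ∅, ∅, ∅]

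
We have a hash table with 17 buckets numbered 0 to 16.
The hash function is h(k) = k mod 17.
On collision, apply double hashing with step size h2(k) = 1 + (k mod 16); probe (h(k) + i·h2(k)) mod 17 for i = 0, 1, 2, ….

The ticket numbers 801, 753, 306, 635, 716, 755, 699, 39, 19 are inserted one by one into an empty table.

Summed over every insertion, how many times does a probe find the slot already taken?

5

801: h=2 -> slot 2
753: h=5 -> slot 5
306: h=0 -> slot 0
635: h=6 -> slot 6
716: h=2, h2=13, probe 2,15 -> slot 15
755: h=7 -> slot 7
699: h=2, h2=12, probe 2,14 -> slot 14
39: h=5, h2=8, probe 5,13 -> slot 13
19: h=2, h2=4, probe 2,6,10 -> slot 10
Table: [306, ∅, 801, ∅, ∅, 753, 635, 755, ∅, ∅, 19, ∅, ∅, 39, 699, 716, ∅]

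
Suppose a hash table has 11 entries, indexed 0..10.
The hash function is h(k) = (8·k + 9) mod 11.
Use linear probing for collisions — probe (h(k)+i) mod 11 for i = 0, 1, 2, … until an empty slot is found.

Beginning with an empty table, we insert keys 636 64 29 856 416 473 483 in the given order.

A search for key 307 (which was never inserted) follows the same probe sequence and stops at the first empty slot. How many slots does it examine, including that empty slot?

2

636 hashes to 4; slot 4 is free -> place at 4.
64 hashes to 4; 4 taken -> place at 5.
29 hashes to 10; slot 10 is free -> place at 10.
856 hashes to 4; 4,5 taken -> place at 6.
416 hashes to 4; 4,5,6 taken -> place at 7.
473 hashes to 9; slot 9 is free -> place at 9.
483 hashes to 1; slot 1 is free -> place at 1.
Table: [∅, 483, ∅, ∅, 636, 64, 856, 416, ∅, 473, 29]
Lookup 307: h=1, probe 1,2 → slot 2 empty, not found.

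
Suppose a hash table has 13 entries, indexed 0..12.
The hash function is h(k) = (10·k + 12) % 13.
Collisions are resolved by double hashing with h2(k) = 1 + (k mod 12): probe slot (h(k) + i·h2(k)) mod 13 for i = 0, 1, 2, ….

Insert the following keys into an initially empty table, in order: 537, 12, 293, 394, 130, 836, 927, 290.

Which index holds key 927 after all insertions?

8

Insert 537: h=0, slot 0 empty → index 0.
Insert 12: h=2, slot 2 empty → index 2.
Insert 293: h=4, slot 4 empty → index 4.
Insert 394: h=0, h2=11, slot 0 occupied → index 11.
Insert 130: h=12, slot 12 empty → index 12.
Insert 836: h=0, h2=9, slot 0 occupied → index 9.
Insert 927: h=0, h2=4, slots 0,4 occupied → index 8.
Insert 290: h=0, h2=3, slot 0 occupied → index 3.
Table: [537, _, 12, 290, 293, _, _, _, 927, 836, _, 394, 130]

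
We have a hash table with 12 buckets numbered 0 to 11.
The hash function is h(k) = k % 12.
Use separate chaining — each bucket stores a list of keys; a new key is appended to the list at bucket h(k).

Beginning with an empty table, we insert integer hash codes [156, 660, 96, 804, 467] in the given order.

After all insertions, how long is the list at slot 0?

Insert 156: h=0, bucket 0 empty -> new chain.
Insert 660: h=0, bucket 0 nonempty -> append to chain.
Insert 96: h=0, bucket 0 nonempty -> append to chain.
Insert 804: h=0, bucket 0 nonempty -> append to chain.
Insert 467: h=11, bucket 11 empty -> new chain.
Final buckets:
0: 156 -> 660 -> 96 -> 804
1: —
2: —
3: —
4: —
5: —
6: —
7: —
8: —
9: —
10: —
11: 467

4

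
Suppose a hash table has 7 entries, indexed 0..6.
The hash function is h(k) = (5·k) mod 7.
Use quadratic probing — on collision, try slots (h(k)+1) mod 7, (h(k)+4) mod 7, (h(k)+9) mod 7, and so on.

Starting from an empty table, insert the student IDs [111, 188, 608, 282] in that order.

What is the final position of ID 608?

6

111: h=2 => slot 2
188: h=2, probe 2,3 => slot 3
608: h=2, probe 2,3,6 => slot 6
282: h=3, probe 3,4 => slot 4
Table: [_, _, 111, 188, 282, _, 608]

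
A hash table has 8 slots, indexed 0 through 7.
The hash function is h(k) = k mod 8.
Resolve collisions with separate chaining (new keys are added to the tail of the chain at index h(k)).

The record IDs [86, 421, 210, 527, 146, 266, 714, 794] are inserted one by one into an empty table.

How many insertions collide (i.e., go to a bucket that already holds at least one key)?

4

86 → bucket 6
421 → bucket 5
210 → bucket 2
527 → bucket 7
146 → bucket 2 (collision)
266 → bucket 2 (collision)
714 → bucket 2 (collision)
794 → bucket 2 (collision)
Final buckets:
0: .
1: .
2: 210 -> 146 -> 266 -> 714 -> 794
3: .
4: .
5: 421
6: 86
7: 527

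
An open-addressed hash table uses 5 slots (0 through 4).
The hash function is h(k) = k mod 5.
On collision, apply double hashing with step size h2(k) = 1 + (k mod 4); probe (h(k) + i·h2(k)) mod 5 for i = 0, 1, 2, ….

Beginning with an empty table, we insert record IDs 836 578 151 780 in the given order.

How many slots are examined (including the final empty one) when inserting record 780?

3

836: h=1 → slot 1
578: h=3 → slot 3
151: h=1, h2=4, probe 1,0 → slot 0
780: h=0, h2=1, probe 0,1,2 → slot 2
Table: [151, 836, 780, 578, _]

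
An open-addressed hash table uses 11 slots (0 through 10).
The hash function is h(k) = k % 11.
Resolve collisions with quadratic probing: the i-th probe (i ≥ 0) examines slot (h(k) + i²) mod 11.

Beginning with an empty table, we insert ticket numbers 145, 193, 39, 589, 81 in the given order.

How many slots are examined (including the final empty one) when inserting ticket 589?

3

Insert 145: h=2, slot 2 empty -> index 2.
Insert 193: h=6, slot 6 empty -> index 6.
Insert 39: h=6, slot 6 occupied -> index 7.
Insert 589: h=6, slots 6,7 occupied -> index 10.
Insert 81: h=4, slot 4 empty -> index 4.
Table: [., ., 145, ., 81, ., 193, 39, ., ., 589]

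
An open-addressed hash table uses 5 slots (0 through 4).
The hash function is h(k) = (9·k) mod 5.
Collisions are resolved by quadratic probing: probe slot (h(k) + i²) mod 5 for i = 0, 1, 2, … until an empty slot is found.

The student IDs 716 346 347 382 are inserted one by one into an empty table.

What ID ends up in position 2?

716: h=4 -> slot 4
346: h=4, probe 4,0 -> slot 0
347: h=3 -> slot 3
382: h=3, probe 3,4,2 -> slot 2
Table: [346, -, 382, 347, 716]

382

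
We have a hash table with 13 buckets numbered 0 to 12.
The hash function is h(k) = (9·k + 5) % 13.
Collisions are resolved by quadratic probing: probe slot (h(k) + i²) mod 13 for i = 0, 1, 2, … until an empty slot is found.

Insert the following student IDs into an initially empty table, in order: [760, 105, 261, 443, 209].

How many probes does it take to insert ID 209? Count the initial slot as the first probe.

4

Insert 760: h=7, slot 7 empty → index 7.
Insert 105: h=1, slot 1 empty → index 1.
Insert 261: h=1, slot 1 occupied → index 2.
Insert 443: h=1, slots 1,2 occupied → index 5.
Insert 209: h=1, slots 1,2,5 occupied → index 10.
Table: [., 105, 261, ., ., 443, ., 760, ., ., 209, ., .]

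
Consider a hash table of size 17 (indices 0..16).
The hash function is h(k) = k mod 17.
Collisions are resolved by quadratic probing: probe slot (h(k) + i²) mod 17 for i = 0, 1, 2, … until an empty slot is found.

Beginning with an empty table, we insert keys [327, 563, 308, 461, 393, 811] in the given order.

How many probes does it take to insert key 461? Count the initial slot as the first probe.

3

Insert 327: h=4, slot 4 empty => index 4.
Insert 563: h=2, slot 2 empty => index 2.
Insert 308: h=2, slot 2 occupied => index 3.
Insert 461: h=2, slots 2,3 occupied => index 6.
Insert 393: h=2, slots 2,3,6 occupied => index 11.
Insert 811: h=12, slot 12 empty => index 12.
Table: [_, _, 563, 308, 327, _, 461, _, _, _, _, 393, 811, _, _, _, _]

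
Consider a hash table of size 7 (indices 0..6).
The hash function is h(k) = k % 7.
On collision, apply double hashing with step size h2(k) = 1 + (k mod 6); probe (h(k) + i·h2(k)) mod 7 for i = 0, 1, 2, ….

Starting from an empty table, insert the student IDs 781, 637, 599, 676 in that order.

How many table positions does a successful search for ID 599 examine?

2

781: h=4 => slot 4
637: h=0 => slot 0
599: h=4, h2=6, probe 4,3 => slot 3
676: h=4, h2=5, probe 4,2 => slot 2
Table: [637, ∅, 676, 599, 781, ∅, ∅]
Lookup 599: h=4, h2=6, probe 4,3 → found at 3.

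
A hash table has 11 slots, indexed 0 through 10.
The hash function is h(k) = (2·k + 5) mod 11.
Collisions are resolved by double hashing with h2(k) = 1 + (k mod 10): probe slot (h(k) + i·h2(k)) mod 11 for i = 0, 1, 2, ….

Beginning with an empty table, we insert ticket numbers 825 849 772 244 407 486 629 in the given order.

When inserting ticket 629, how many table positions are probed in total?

Insert 825: h=5, slot 5 empty → index 5.
Insert 849: h=9, slot 9 empty → index 9.
Insert 772: h=9, h2=3, slot 9 occupied → index 1.
Insert 244: h=9, h2=5, slot 9 occupied → index 3.
Insert 407: h=5, h2=8, slot 5 occupied → index 2.
Insert 486: h=9, h2=7, slots 9,5,1 occupied → index 8.
Insert 629: h=9, h2=10, slots 9,8 occupied → index 7.
Table: [., 772, 407, 244, ., 825, ., 629, 486, 849, .]

3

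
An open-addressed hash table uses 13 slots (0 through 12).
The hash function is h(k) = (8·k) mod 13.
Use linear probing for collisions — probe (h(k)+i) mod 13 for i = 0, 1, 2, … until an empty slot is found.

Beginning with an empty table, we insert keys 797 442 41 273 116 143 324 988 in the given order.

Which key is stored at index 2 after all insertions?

797 hashes to 6; slot 6 is free -> place at 6.
442 hashes to 0; slot 0 is free -> place at 0.
41 hashes to 3; slot 3 is free -> place at 3.
273 hashes to 0; 0 taken -> place at 1.
116 hashes to 5; slot 5 is free -> place at 5.
143 hashes to 0; 0,1 taken -> place at 2.
324 hashes to 5; 5,6 taken -> place at 7.
988 hashes to 0; 0,1,2,3 taken -> place at 4.
Table: [442, 273, 143, 41, 988, 116, 797, 324, ., ., ., ., .]

143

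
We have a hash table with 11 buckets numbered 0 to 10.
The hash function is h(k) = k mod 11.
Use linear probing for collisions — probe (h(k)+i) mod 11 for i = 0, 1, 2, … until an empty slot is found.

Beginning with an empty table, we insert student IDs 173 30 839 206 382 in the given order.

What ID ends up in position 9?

Insert 173: h=8, slot 8 empty => index 8.
Insert 30: h=8, slot 8 occupied => index 9.
Insert 839: h=3, slot 3 empty => index 3.
Insert 206: h=8, slots 8,9 occupied => index 10.
Insert 382: h=8, slots 8,9,10 occupied => index 0.
Table: [382, _, _, 839, _, _, _, _, 173, 30, 206]

30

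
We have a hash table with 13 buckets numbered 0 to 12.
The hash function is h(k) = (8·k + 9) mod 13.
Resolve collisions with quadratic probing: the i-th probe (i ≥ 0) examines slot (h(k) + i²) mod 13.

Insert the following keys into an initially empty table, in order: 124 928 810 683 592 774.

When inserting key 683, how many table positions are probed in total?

2

124: h=0 => slot 0
928: h=10 => slot 10
810: h=2 => slot 2
683: h=0, probe 0,1 => slot 1
592: h=0, probe 0,1,4 => slot 4
774: h=0, probe 0,1,4,9 => slot 9
Table: [124, 683, 810, ., 592, ., ., ., ., 774, 928, ., .]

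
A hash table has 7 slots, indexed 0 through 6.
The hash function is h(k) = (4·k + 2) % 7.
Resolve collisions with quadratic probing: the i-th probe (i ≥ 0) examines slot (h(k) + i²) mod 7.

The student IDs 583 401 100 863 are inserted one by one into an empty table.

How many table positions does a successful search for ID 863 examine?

Insert 583: h=3, slot 3 empty => index 3.
Insert 401: h=3, slot 3 occupied => index 4.
Insert 100: h=3, slots 3,4 occupied => index 0.
Insert 863: h=3, slots 3,4,0 occupied => index 5.
Table: [100, —, —, 583, 401, 863, —]
Lookup 863: h=3, probe 3,4,0,5 → found at 5.

4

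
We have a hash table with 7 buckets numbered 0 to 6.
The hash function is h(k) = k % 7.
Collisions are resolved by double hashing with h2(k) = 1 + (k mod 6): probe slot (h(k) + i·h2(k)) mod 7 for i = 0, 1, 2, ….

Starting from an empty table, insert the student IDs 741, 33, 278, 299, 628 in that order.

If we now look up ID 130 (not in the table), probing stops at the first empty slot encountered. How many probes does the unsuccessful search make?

2

Insert 741: h=6, slot 6 empty => index 6.
Insert 33: h=5, slot 5 empty => index 5.
Insert 278: h=5, h2=3, slot 5 occupied => index 1.
Insert 299: h=5, h2=6, slot 5 occupied => index 4.
Insert 628: h=5, h2=5, slot 5 occupied => index 3.
Table: [_, 278, _, 628, 299, 33, 741]
Lookup 130: h=4, h2=5, probe 4,2 → slot 2 empty, not found.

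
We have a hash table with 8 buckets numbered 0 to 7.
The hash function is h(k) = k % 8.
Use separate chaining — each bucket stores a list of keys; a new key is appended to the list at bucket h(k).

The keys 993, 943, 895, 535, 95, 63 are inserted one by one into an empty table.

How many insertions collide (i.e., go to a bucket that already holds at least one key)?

4

Insert 993: h=1, bucket 1 empty → new chain.
Insert 943: h=7, bucket 7 empty → new chain.
Insert 895: h=7, bucket 7 nonempty → append to chain.
Insert 535: h=7, bucket 7 nonempty → append to chain.
Insert 95: h=7, bucket 7 nonempty → append to chain.
Insert 63: h=7, bucket 7 nonempty → append to chain.
Final buckets:
0: ∅
1: 993
2: ∅
3: ∅
4: ∅
5: ∅
6: ∅
7: 943 -> 895 -> 535 -> 95 -> 63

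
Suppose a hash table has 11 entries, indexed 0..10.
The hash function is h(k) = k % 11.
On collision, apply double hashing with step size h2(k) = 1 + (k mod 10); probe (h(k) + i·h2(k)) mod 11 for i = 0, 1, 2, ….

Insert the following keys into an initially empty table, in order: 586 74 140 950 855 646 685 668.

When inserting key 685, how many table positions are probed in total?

586: h=3 -> slot 3
74: h=8 -> slot 8
140: h=8, h2=1, probe 8,9 -> slot 9
950: h=4 -> slot 4
855: h=8, h2=6, probe 8,3,9,4,10 -> slot 10
646: h=8, h2=7, probe 8,4,0 -> slot 0
685: h=3, h2=6, probe 3,9,4,10,5 -> slot 5
668: h=8, h2=9, probe 8,6 -> slot 6
Table: [646, ., ., 586, 950, 685, 668, ., 74, 140, 855]

5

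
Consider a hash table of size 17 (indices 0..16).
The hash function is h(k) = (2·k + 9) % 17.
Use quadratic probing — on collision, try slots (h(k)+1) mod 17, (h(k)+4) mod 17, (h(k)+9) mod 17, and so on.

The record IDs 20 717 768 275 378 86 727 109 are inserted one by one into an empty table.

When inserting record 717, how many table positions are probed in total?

2

Insert 20: h=15, slot 15 empty => index 15.
Insert 717: h=15, slot 15 occupied => index 16.
Insert 768: h=15, slots 15,16 occupied => index 2.
Insert 275: h=15, slots 15,16,2 occupied => index 7.
Insert 378: h=0, slot 0 empty => index 0.
Insert 86: h=11, slot 11 empty => index 11.
Insert 727: h=1, slot 1 empty => index 1.
Insert 109: h=6, slot 6 empty => index 6.
Table: [378, 727, 768, _, _, _, 109, 275, _, _, _, 86, _, _, _, 20, 717]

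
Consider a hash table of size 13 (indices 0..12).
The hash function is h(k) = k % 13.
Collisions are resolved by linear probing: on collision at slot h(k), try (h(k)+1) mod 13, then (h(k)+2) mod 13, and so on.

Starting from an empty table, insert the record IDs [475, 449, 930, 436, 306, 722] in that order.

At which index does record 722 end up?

12

Insert 475: h=7, slot 7 empty -> index 7.
Insert 449: h=7, slot 7 occupied -> index 8.
Insert 930: h=7, slots 7,8 occupied -> index 9.
Insert 436: h=7, slots 7,8,9 occupied -> index 10.
Insert 306: h=7, slots 7,8,9,10 occupied -> index 11.
Insert 722: h=7, slots 7,8,9,10,11 occupied -> index 12.
Table: [_, _, _, _, _, _, _, 475, 449, 930, 436, 306, 722]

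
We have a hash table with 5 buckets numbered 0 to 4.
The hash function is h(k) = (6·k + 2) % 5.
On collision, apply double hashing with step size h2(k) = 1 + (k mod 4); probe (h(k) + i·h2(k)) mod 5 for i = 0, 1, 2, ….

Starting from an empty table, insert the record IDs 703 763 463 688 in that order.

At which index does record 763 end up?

4

703 hashes to 0; slot 0 is free => place at 0.
763 hashes to 0, h2=4; 0 taken => place at 4.
463 hashes to 0, h2=4; 0,4 taken => place at 3.
688 hashes to 0, h2=1; 0 taken => place at 1.
Table: [703, 688, -, 463, 763]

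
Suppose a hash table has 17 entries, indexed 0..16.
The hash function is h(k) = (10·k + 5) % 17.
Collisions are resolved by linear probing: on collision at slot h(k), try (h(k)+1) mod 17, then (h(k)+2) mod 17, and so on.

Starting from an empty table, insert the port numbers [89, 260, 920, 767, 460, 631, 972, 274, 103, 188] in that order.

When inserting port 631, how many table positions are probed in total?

3

89 hashes to 11; slot 11 is free => place at 11.
260 hashes to 4; slot 4 is free => place at 4.
920 hashes to 8; slot 8 is free => place at 8.
767 hashes to 8; 8 taken => place at 9.
460 hashes to 15; slot 15 is free => place at 15.
631 hashes to 8; 8,9 taken => place at 10.
972 hashes to 1; slot 1 is free => place at 1.
274 hashes to 8; 8,9,10,11 taken => place at 12.
103 hashes to 15; 15 taken => place at 16.
188 hashes to 15; 15,16 taken => place at 0.
Table: [188, 972, ., ., 260, ., ., ., 920, 767, 631, 89, 274, ., ., 460, 103]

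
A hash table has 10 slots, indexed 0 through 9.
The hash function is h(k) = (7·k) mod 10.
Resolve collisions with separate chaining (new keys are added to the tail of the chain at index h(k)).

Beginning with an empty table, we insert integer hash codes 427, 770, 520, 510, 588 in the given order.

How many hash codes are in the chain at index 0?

3

427 -> bucket 9
770 -> bucket 0
520 -> bucket 0 (collision)
510 -> bucket 0 (collision)
588 -> bucket 6
Final buckets:
0: 770 -> 520 -> 510
1: -
2: -
3: -
4: -
5: -
6: 588
7: -
8: -
9: 427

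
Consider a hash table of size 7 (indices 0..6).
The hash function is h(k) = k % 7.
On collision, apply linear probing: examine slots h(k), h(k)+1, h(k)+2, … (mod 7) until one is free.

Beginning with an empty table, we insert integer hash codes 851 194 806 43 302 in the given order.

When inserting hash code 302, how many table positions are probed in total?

3

851 hashes to 4; slot 4 is free => place at 4.
194 hashes to 5; slot 5 is free => place at 5.
806 hashes to 1; slot 1 is free => place at 1.
43 hashes to 1; 1 taken => place at 2.
302 hashes to 1; 1,2 taken => place at 3.
Table: [∅, 806, 43, 302, 851, 194, ∅]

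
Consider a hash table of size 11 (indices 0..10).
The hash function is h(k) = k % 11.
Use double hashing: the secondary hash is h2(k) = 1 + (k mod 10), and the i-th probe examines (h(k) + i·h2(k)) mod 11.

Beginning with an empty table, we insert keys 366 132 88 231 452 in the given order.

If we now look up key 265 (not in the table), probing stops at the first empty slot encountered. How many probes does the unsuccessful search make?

2

366: h=3 => slot 3
132: h=0 => slot 0
88: h=0, h2=9, probe 0,9 => slot 9
231: h=0, h2=2, probe 0,2 => slot 2
452: h=1 => slot 1
Table: [132, 452, 231, 366, —, —, —, —, —, 88, —]
Lookup 265: h=1, h2=6, probe 1,7 → slot 7 empty, not found.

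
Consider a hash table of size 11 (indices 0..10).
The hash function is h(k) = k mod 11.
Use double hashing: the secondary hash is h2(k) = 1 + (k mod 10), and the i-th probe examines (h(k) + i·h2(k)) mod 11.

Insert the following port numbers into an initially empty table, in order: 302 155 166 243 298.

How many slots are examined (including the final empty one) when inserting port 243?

3

302: h=5 → slot 5
155: h=1 → slot 1
166: h=1, h2=7, probe 1,8 → slot 8
243: h=1, h2=4, probe 1,5,9 → slot 9
298: h=1, h2=9, probe 1,10 → slot 10
Table: [., 155, ., ., ., 302, ., ., 166, 243, 298]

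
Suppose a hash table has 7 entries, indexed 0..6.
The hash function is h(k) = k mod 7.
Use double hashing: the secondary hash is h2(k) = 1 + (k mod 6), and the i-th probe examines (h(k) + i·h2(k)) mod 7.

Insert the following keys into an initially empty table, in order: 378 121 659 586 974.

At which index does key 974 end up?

Insert 378: h=0, slot 0 empty -> index 0.
Insert 121: h=2, slot 2 empty -> index 2.
Insert 659: h=1, slot 1 empty -> index 1.
Insert 586: h=5, slot 5 empty -> index 5.
Insert 974: h=1, h2=3, slot 1 occupied -> index 4.
Table: [378, 659, 121, -, 974, 586, -]

4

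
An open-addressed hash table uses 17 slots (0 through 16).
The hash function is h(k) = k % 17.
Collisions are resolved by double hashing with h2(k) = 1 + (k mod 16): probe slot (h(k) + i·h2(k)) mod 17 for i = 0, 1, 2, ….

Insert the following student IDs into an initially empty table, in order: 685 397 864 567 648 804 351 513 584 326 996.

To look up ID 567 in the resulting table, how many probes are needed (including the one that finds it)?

4

685 hashes to 5; slot 5 is free => place at 5.
397 hashes to 6; slot 6 is free => place at 6.
864 hashes to 14; slot 14 is free => place at 14.
567 hashes to 6, h2=8; 6,14,5 taken => place at 13.
648 hashes to 2; slot 2 is free => place at 2.
804 hashes to 5, h2=5; 5 taken => place at 10.
351 hashes to 11; slot 11 is free => place at 11.
513 hashes to 3; slot 3 is free => place at 3.
584 hashes to 6, h2=9; 6 taken => place at 15.
326 hashes to 3, h2=7; 3,10 taken => place at 0.
996 hashes to 10, h2=5; 10,15,3 taken => place at 8.
Table: [326, —, 648, 513, —, 685, 397, —, 996, —, 804, 351, —, 567, 864, 584, —]
Lookup 567: h=6, h2=8, probe 6,14,5,13 → found at 13.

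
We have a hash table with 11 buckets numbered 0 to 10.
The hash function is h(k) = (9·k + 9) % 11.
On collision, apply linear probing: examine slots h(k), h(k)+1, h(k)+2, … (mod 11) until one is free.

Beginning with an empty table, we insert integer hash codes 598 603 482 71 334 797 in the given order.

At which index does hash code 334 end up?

4

598: h=1 => slot 1
603: h=2 => slot 2
482: h=2, probe 2,3 => slot 3
71: h=10 => slot 10
334: h=1, probe 1,2,3,4 => slot 4
797: h=10, probe 10,0 => slot 0
Table: [797, 598, 603, 482, 334, -, -, -, -, -, 71]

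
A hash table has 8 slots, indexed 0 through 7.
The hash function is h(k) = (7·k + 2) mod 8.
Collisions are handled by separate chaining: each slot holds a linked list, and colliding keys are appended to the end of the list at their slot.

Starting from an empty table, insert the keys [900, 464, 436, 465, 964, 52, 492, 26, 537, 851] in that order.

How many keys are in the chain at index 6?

900 → bucket 6
464 → bucket 2
436 → bucket 6 (collision)
465 → bucket 1
964 → bucket 6 (collision)
52 → bucket 6 (collision)
492 → bucket 6 (collision)
26 → bucket 0
537 → bucket 1 (collision)
851 → bucket 7
Final buckets:
0: 26
1: 465 -> 537
2: 464
3: —
4: —
5: —
6: 900 -> 436 -> 964 -> 52 -> 492
7: 851

5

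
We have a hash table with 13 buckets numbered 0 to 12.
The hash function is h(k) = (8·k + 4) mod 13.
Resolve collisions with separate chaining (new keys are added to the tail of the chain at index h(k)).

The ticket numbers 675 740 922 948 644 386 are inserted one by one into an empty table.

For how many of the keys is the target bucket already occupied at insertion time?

3

Insert 675: h=9, bucket 9 empty → new chain.
Insert 740: h=9, bucket 9 nonempty → append to chain.
Insert 922: h=9, bucket 9 nonempty → append to chain.
Insert 948: h=9, bucket 9 nonempty → append to chain.
Insert 644: h=8, bucket 8 empty → new chain.
Insert 386: h=11, bucket 11 empty → new chain.
Final buckets:
0: .
1: .
2: .
3: .
4: .
5: .
6: .
7: .
8: 644
9: 675 -> 740 -> 922 -> 948
10: .
11: 386
12: .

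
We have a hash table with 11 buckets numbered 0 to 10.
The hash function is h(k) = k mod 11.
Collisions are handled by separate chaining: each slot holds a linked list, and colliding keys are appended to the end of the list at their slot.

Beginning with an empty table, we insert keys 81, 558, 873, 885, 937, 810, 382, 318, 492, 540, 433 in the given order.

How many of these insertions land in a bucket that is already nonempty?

81 → bucket 4
558 → bucket 8
873 → bucket 4 (collision)
885 → bucket 5
937 → bucket 2
810 → bucket 7
382 → bucket 8 (collision)
318 → bucket 10
492 → bucket 8 (collision)
540 → bucket 1
433 → bucket 4 (collision)
Final buckets:
0: -
1: 540
2: 937
3: -
4: 81 -> 873 -> 433
5: 885
6: -
7: 810
8: 558 -> 382 -> 492
9: -
10: 318

4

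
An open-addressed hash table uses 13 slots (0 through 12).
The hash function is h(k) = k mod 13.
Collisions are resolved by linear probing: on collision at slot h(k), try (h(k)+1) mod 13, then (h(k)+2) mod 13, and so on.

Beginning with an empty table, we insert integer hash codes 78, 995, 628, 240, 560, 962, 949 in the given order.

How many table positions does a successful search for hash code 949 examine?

4

78: h=0 => slot 0
995: h=7 => slot 7
628: h=4 => slot 4
240: h=6 => slot 6
560: h=1 => slot 1
962: h=0, probe 0,1,2 => slot 2
949: h=0, probe 0,1,2,3 => slot 3
Table: [78, 560, 962, 949, 628, _, 240, 995, _, _, _, _, _]
Lookup 949: h=0, probe 0,1,2,3 → found at 3.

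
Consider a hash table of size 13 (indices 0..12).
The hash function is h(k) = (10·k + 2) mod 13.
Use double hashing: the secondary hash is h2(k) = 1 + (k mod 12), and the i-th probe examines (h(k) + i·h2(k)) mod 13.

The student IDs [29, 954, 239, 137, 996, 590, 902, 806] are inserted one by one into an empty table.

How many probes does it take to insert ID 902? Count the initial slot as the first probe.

4

29: h=6 => slot 6
954: h=0 => slot 0
239: h=0, h2=12, probe 0,12 => slot 12
137: h=7 => slot 7
996: h=4 => slot 4
590: h=0, h2=3, probe 0,3 => slot 3
902: h=0, h2=3, probe 0,3,6,9 => slot 9
806: h=2 => slot 2
Table: [954, ∅, 806, 590, 996, ∅, 29, 137, ∅, 902, ∅, ∅, 239]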